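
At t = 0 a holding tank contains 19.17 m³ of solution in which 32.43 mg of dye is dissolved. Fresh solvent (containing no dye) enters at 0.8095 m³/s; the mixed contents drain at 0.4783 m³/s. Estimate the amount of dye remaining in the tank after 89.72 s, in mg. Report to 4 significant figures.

Total volume: dV/dt = Q_in − Q_out = 0.331200 m³/s, so V(t) = 19.17 + 0.331200 t and V(89.72) = 48.8853 m³.
Species balance (pure solvent in): dm/dt = −Q_out · m/V(t).
Separate: dm/m = −Q_out dt/V(t) ⇒ ln(m/m₀) = −(Q_out/(Q_in−Q_out)) ln(V/V₀).
m = m₀ (V₀/V)^(Q_out/(Q_in−Q_out)) = 32.43 × (19.17/48.8853)^(1.44414) = 8.39117 mg.

8.391 mg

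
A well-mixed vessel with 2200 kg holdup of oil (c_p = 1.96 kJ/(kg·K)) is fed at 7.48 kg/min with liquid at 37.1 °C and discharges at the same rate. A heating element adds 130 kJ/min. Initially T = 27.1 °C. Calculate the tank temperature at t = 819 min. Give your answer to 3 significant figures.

44.8 °C

Unsteady energy balance on the tank contents: M c_p dT/dt = ṁ c_p (T_in − T) + 130.
τ = M/ṁ = 294.12 min; T_ss = T_in + Q̇/(ṁ c_p) = 37.1 + 130/(7.48·1.96) = 45.967 °C.
Solution: T(t) = T_ss + (T₀ − T_ss) e^(−t/τ).
T(819) = 45.967 + (-18.867)·e^(−819/294.12) = 45.967 + (-18.867)·0.061754 = 44.802 °C.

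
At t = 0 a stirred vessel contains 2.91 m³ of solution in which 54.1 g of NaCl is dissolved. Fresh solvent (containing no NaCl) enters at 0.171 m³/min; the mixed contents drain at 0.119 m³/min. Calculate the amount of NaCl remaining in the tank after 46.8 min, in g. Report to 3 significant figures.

13.5 g

Total volume: dV/dt = Q_in − Q_out = 0.052000 m³/min, so V(t) = 2.91 + 0.052000 t and V(46.8) = 5.3436 m³.
Solute balance: dm/dt = 0 − Q_out C = −Q_out m/V(t).
dm/m = −Q_out dt/(V₀ + 0.052000 t); integrating gives ln(m/m₀) = −(Q_out/(Q_in−Q_out)) ln(V/V₀).
m = m₀ (V₀/V)^(Q_out/(Q_in−Q_out)) = 54.1 × (2.91/5.3436)^(2.2885) = 13.464 g.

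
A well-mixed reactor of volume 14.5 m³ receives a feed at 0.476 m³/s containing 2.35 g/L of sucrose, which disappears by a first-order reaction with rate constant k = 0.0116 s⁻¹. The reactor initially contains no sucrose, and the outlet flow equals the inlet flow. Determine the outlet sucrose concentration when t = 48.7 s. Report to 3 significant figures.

Accumulation = in − out − consumed: V dC/dt = Q C_in − Q C − k V C.
This is linear with rate a = Q/V + k = 0.044428 s⁻¹.
C_ss = Q C_in/(Q + kV) = 1.7364 g/L; C(t) = C_ss + (C₀ − C_ss) e^(−a t).
C(48.7) = 1.7364 + (-1.7364)·e^(−0.044428·48.7) = 1.7364 + (-1.7364)·0.11491 = 1.5369 g/L.

1.54 g/L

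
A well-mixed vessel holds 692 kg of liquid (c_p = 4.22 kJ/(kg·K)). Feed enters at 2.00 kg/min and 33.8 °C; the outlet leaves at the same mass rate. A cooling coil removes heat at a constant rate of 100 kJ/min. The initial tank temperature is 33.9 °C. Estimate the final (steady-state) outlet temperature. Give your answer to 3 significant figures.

M c_p dT/dt = ṁ c_p (T_in − T) − Q̇.
At steady state dT/dt = 0 ⇒ T_ss = T_in − Q̇/(ṁ c_p) = 33.8 − 100/(2.00·4.22) = 21.952 °C.

22.0 °C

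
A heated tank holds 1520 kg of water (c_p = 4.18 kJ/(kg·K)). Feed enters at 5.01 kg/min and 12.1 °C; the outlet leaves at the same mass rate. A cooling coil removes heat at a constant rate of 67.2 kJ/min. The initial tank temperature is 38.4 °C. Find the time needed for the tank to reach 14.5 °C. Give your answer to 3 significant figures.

M c_p dT/dt = ṁ c_p (T_in − T) − Q̇.
τ = M/ṁ = 303.39 min; T_ss = T_in − Q̇/(ṁ c_p) = 8.8911 °C.
T(t) = T_ss + (T₀ − T_ss) e^(−t/τ). Set T = 14.5:
e^(−t/τ) = (14.5 − 8.8911)/(38.4 − 8.8911) = 0.19007
t = −303.39 · ln(0.19007) = 503.74 min.

504 min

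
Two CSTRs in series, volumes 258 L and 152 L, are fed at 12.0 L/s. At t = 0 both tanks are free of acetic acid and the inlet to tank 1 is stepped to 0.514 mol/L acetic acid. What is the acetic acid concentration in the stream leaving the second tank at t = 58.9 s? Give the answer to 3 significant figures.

Time constants: τᵢ = Vᵢ/Q for each well-mixed tank.
τ₁ = 258/12.0 = 21.500 s; τ₂ = 152/12.0 = 12.667 s.
Tank 1: C₁ = C_in(1 − e^(−t/τ₁)). Tank 2 (τ₁ ≠ τ₂): C₂ = C_in[1 − (τ₁ e^(−t/τ₁) − τ₂ e^(−t/τ₂))/(τ₁ − τ₂)].
At t = 58.9: e^(−t/τ₁) = 0.064600, e^(−t/τ₂) = 0.0095616.
C₂ = 0.514·[1 − (21.500·0.064600 − 12.667·0.0095616)/(8.8333)] = 0.514·0.85648 = 0.44023 mol/L.

0.440 mol/L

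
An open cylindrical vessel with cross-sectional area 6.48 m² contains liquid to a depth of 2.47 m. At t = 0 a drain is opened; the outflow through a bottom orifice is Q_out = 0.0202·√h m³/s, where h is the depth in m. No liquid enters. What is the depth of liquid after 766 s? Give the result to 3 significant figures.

A dh/dt = −Q_out = −0.0202 √h.
Separate and integrate: 2(√h − √h₀) = −(0.0202/A) t.
√h = √2.47 − 0.0202·766/(2·6.48) = 1.5716 − 1.1939 = 0.37770.
h = 0.37770² = 0.14266 m.

0.143 m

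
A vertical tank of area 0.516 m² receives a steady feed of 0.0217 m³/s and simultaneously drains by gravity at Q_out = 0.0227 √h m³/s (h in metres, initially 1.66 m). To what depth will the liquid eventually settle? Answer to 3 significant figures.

Unsteady balance on liquid volume: A dh/dt = Q_in − 0.0227 √h. At steady state dh/dt = 0:
Q_in = 0.0227 √h_ss ⇒ √h_ss = 0.0217/0.0227 = 0.95595.
h_ss = 0.95595² = 0.91383 m. (Since h₀ = 1.66 m > h_ss, the level will fall toward this value.)

0.914 m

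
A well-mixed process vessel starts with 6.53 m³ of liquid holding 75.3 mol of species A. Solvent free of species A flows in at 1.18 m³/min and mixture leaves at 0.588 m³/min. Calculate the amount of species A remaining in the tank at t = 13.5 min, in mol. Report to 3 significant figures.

Total volume: dV/dt = Q_in − Q_out = 0.59200 m³/min, so V(t) = 6.53 + 0.59200 t and V(13.5) = 14.522 m³.
Species balance (pure solvent in): dm/dt = −Q_out · m/V(t).
dm/m = −Q_out dt/(V₀ + 0.59200 t); integrating gives ln(m/m₀) = −(Q_out/(Q_in−Q_out)) ln(V/V₀).
m = m₀ (V₀/V)^(Q_out/(Q_in−Q_out)) = 75.3 × (6.53/14.522)^(0.99324) = 34.043 mol.

34.0 mol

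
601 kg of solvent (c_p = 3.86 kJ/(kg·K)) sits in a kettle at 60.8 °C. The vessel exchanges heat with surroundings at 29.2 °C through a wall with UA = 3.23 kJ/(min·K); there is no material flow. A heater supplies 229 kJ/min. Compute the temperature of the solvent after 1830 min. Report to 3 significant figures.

Lumped-capacitance energy balance: M c_p dT/dt = UA(T_amb − T) + Q̇.
dT/dt = (T_ss − T)/τ with T_ss = T_amb + Q̇/UA = 29.2 + 229/3.23 = 100.10 °C, τ = M c_p/UA = 601·3.86/3.23 = 718.22 min.
This is linear first-order; T(t) = T_ss + (T₀ − T_ss) e^(−t/τ).
T(1830) = 100.10 + (-39.298)·0.078241 = 97.023 °C.

97.0 °C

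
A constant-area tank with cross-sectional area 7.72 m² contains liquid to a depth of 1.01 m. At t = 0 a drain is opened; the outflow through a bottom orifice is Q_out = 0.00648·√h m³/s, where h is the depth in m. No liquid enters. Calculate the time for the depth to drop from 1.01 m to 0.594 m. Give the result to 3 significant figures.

Volume balance on the tank: A dh/dt = −0.00648 √h.
Separate and integrate: 2(√h − √h₀) = −(0.00648/A) t.
t = 2A(√h₀ − √h)/0.00648 = 2·7.72·(√1.01 − √0.594)/0.00648
  = 15.440 × (1.0050 − 0.77071) / 0.00648 = 558.21 s.

558 s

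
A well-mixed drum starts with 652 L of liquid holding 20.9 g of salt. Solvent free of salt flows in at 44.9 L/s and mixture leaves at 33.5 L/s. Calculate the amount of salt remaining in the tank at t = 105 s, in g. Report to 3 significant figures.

Let m(t) be the amount of salt. Volume: V(t) = V₀ + (Q_in − Q_out) t = 652 + 11.400 t; V(105) = 1849.0 L.
No salt enters, so dm/dt = −Q_out · (m/V).
dm/m = −Q_out dt/(V₀ + 11.400 t); integrating gives ln(m/m₀) = −(Q_out/(Q_in−Q_out)) ln(V/V₀).
m = m₀ (V₀/V)^(Q_out/(Q_in−Q_out)) = 20.9 × (652/1849.0)^(2.9386) = 0.97696 g.

0.977 g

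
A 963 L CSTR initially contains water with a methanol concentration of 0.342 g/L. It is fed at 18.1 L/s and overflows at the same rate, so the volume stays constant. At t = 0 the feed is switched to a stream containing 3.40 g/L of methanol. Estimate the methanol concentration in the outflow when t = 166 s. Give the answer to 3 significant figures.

Accumulation = in − out for the solute gives V dC/dt = Q(C_in − C).
Rewrite as dC/dt + C/τ = C_in/τ, τ = V/Q = 53.204 s.
C approaches C_in exponentially: C(t) = C_in + (C₀ − C_in) e^(−t/τ).
C(166) = 3.40 + (0.342 − 3.40)·e^(−166/53.204) = 3.40 + (-3.0580)·0.044155 = 3.2650 g/L.

3.26 g/L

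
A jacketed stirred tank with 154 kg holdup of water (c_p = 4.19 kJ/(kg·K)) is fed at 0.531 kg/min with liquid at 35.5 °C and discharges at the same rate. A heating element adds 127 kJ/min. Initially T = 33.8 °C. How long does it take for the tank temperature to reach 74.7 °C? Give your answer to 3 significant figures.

Energy balance: M c_p dT/dt = ṁ c_p (T_in − T) + 127.
τ = M/ṁ = 290.02 min; T_ss = T_in + Q̇/(ṁ c_p) = 92.581 °C.
T(t) = T_ss + (T₀ − T_ss) e^(−t/τ). Set T = 74.7:
e^(−t/τ) = (74.7 − 92.581)/(33.8 − 92.581) = 0.30420
t = −290.02 · ln(0.30420) = 345.14 min.

345 min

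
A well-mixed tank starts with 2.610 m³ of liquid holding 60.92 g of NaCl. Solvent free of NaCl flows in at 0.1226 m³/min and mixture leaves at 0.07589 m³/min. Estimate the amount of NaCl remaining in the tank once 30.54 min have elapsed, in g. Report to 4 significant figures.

30.00 g

Total volume: dV/dt = Q_in − Q_out = 0.0467100 m³/min, so V(t) = 2.610 + 0.0467100 t and V(30.54) = 4.03652 m³.
No NaCl enters, so dm/dt = −Q_out · (m/V).
Separate: dm/m = −Q_out dt/V(t) ⇒ ln(m/m₀) = −(Q_out/(Q_in−Q_out)) ln(V/V₀).
m = m₀ (V₀/V)^(Q_out/(Q_in−Q_out)) = 60.92 × (2.610/4.03652)^(1.62471) = 29.9981 g.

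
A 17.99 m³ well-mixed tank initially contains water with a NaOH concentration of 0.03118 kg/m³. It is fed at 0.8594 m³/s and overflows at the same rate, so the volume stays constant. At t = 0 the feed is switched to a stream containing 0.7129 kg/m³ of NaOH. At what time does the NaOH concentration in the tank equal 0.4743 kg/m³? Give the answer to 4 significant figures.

Mass balance on the solute (V constant): V dC/dt = Q(C_in − C), so τ = V/Q = 20.9332 s.
C(t) = C_in + (C₀ − C_in) e^(−t/τ). Set C = 0.4743 and solve for t:
e^(−t/τ) = (C − C_in)/(C₀ − C_in) = (0.4743 − 0.7129)/(0.03118 − 0.7129) = 0.349997
t = −τ ln(…) = 20.9332 × 1.04983 = 21.9763 s.

21.98 s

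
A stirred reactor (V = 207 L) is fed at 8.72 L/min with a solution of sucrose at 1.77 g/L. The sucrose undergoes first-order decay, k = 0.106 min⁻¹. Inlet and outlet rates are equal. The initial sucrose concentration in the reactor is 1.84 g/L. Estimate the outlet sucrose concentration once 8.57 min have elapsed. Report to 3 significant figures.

0.879 g/L

Accumulation = in − out − consumed: V dC/dt = Q C_in − Q C − k V C.
This is linear with rate a = Q/V + k = 0.14813 min⁻¹.
C_ss = Q C_in/(Q + kV) = 0.50337 g/L; C(t) = C_ss + (C₀ − C_ss) e^(−a t).
C(8.57) = 0.50337 + (1.3366)·e^(−0.14813·8.57) = 0.50337 + (1.3366)·0.28099 = 0.87895 g/L.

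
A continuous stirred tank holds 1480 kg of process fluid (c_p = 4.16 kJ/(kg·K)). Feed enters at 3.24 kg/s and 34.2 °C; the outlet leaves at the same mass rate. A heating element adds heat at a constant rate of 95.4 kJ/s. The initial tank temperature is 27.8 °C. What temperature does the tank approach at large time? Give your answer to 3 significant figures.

Unsteady energy balance on the tank contents: M c_p dT/dt = ṁ c_p (T_in − T) + 95.4.
At steady state dT/dt = 0 ⇒ T_ss = T_in + Q̇/(ṁ c_p) = 34.2 + 95.4/(3.24·4.16) = 41.278 °C.

41.3 °C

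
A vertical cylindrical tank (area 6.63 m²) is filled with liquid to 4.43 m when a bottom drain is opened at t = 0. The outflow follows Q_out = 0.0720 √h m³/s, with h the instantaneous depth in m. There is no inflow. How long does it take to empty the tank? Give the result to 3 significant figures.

388 s

With no inflow, A dh/dt = −0.0720 √h.
This is separable: 2 d(√h)/dt = −0.0720/A, so √h = √h₀ − (0.0720/(2A)) t.
Set h = 0: 2√h₀ = (0.0720/A) t_empty ⇒ t_empty = 2A√h₀/0.0720.
t_empty = 2·6.63·√4.43/0.0720 = 13.260·2.1048/0.0720 = 387.63 s.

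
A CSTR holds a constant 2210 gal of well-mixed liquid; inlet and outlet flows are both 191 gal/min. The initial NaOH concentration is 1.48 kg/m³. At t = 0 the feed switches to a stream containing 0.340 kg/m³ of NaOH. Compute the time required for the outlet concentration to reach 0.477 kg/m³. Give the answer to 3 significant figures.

Accumulation = in − out for the solute gives V dC/dt = Q(C_in − C), so τ = V/Q = 11.571 min.
C(t) = C_in + (C₀ − C_in) e^(−t/τ). Set C = 0.477 and solve for t:
e^(−t/τ) = (C − C_in)/(C₀ − C_in) = (0.477 − 0.340)/(1.48 − 0.340) = 0.12018
t = −τ ln(…) = 11.571 × 2.1188 = 24.516 min.

24.5 min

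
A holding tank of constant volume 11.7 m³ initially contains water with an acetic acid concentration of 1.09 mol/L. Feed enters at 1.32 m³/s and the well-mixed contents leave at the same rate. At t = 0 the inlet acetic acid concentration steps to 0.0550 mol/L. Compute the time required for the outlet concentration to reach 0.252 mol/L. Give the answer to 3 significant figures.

14.7 s

Species balance: V dC/dt = Q(C_in − C) ⇒ τ = V/Q = 8.8636 s.
C(t) = C_in + (C₀ − C_in) e^(−t/τ). Set C = 0.252 and solve for t:
e^(−t/τ) = (C − C_in)/(C₀ − C_in) = (0.252 − 0.0550)/(1.09 − 0.0550) = 0.19034
t = −τ ln(…) = 8.8636 × 1.6590 = 14.704 s.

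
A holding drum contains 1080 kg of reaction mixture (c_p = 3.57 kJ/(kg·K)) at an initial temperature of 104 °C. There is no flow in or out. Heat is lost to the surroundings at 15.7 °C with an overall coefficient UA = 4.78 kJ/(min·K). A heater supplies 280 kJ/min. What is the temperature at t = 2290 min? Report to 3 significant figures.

Unsteady energy balance on the tank contents: M c_p dT/dt = −UA(T − T_amb) + Q̇.
dT/dt = (T_ss − T)/τ with T_ss = T_amb + Q̇/UA = 15.7 + 280/4.78 = 74.277 °C, τ = M c_p/UA = 1080·3.57/4.78 = 806.61 min.
T approaches T_ss exponentially: T(t) = T_ss + (T₀ − T_ss) e^(−t/τ).
T(2290) = 74.277 + (29.723)·0.058482 = 76.016 °C.

76.0 °C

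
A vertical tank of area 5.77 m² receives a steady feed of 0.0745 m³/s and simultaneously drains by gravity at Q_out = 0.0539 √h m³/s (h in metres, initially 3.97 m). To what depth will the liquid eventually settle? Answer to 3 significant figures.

Unsteady balance on liquid volume: A dh/dt = Q_in − 0.0539 √h. At steady state dh/dt = 0:
Q_in = 0.0539 √h_ss ⇒ √h_ss = 0.0745/0.0539 = 1.3822.
h_ss = 1.3822² = 1.9104 m. (Since h₀ = 3.97 m > h_ss, the level will fall toward this value.)

1.91 m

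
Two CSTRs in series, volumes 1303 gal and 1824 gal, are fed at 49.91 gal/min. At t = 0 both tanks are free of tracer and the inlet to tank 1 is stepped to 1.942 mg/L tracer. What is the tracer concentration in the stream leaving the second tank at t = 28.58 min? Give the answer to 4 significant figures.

Species balance on tank i: dCᵢ/dt = (Cᵢ₋₁ − Cᵢ)/τᵢ with τᵢ = Vᵢ/Q.
τ₁ = 1303/49.91 = 26.1070 min; τ₂ = 1824/49.91 = 36.5458 min.
Solving the cascade with C₁(0)=C₂(0)=0 gives C₂(t) = C_in[1 − (τ₁ e^(−t/τ₁) − τ₂ e^(−t/τ₂))/(τ₁ − τ₂)].
At t = 28.58: e^(−t/τ₁) = 0.334631, e^(−t/τ₂) = 0.457475.
C₂ = 1.942·[1 − (26.1070·0.334631 − 36.5458·0.457475)/(-10.4388)] = 1.942·0.235298 = 0.456948 mg/L.

0.4569 mg/L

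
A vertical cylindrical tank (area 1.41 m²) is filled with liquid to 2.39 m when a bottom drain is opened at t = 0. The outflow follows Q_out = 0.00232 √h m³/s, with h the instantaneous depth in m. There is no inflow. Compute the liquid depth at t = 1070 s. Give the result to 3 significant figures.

0.443 m

A dh/dt = −Q_out = −0.00232 √h.
∫ h^(−1/2) dh = −(0.00232/A) ∫ dt, giving 2√h = 2√h₀ − (0.00232/A) t.
√h = √2.39 − 0.00232·1070/(2·1.41) = 1.5460 − 0.88028 = 0.66568.
h = 0.66568² = 0.44313 m.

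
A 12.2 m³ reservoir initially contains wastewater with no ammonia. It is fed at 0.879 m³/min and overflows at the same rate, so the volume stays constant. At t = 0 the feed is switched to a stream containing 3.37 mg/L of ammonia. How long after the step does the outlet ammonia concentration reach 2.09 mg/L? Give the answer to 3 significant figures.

13.4 min

Mass balance on the solute (V constant): V dC/dt = Q(C_in − C), so τ = V/Q = 13.879 min.
C(t) = C_in + (C₀ − C_in) e^(−t/τ). Set C = 2.09 and solve for t:
e^(−t/τ) = (C − C_in)/(C₀ − C_in) = (2.09 − 3.37)/(0 − 3.37) = 0.37982
t = −τ ln(…) = 13.879 × 0.96805 = 13.436 min.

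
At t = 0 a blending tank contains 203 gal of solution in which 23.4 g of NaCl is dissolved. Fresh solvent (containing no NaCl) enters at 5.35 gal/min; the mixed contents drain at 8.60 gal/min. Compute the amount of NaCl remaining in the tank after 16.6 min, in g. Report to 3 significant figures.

10.3 g

Let m(t) be the amount of NaCl. Volume: V(t) = V₀ + (Q_in − Q_out) t = 203 − 3.2500 t; V(16.6) = 149.05 gal.
No NaCl enters, so dm/dt = −Q_out · (m/V).
Separate: dm/m = −Q_out dt/V(t) ⇒ ln(m/m₀) = −(Q_out/(Q_in−Q_out)) ln(V/V₀).
m = m₀ (V₀/V)^(Q_out/(Q_in−Q_out)) = 23.4 × (203/149.05)^(-2.6462) = 10.332 g.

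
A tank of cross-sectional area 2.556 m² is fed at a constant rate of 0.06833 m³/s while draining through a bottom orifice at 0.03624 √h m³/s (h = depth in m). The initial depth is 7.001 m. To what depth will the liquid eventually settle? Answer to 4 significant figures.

A dh/dt = Q_in − 0.03624 √h. Steady state requires inflow = outflow:
Q_in = 0.03624 √h_ss ⇒ √h_ss = 0.06833/0.03624 = 1.88549.
h_ss = 1.88549² = 3.55506 m. (Since h₀ = 7.001 m > h_ss, the level will fall toward this value.)

3.555 m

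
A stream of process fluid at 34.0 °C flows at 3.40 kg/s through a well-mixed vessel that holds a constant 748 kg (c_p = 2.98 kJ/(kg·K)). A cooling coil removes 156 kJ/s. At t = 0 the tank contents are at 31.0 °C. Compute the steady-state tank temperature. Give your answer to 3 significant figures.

First-law balance (no shaft work): M c_p dT/dt = ṁ c_p (T_in − T) − 156.
At steady state dT/dt = 0 ⇒ T_ss = T_in − Q̇/(ṁ c_p) = 34.0 − 156/(3.40·2.98) = 18.603 °C.

18.6 °C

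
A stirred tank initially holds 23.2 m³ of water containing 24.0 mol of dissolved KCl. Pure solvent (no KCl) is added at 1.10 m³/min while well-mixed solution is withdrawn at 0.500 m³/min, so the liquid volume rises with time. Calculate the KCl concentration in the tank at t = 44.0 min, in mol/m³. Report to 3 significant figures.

Let m(t) be the amount of KCl. Volume: V(t) = V₀ + (Q_in − Q_out) t = 23.2 + 0.60000 t; V(44.0) = 49.600 m³.
Species balance (pure solvent in): dm/dt = −Q_out · m/V(t).
Separate: dm/m = −Q_out dt/V(t) ⇒ ln(m/m₀) = −(Q_out/(Q_in−Q_out)) ln(V/V₀).
m = m₀ (V₀/V)^(Q_out/(Q_in−Q_out)) = 24.0 × (23.2/49.600)^(0.83333) = 12.741 mol.
C = m/V = 12.741/49.600 = 0.25688 mol/m³.

0.257 mol/m³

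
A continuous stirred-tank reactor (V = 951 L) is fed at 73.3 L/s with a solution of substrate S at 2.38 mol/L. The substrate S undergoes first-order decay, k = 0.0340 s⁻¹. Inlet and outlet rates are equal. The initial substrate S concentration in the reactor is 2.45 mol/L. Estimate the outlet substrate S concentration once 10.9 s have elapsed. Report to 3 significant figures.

1.89 mol/L

Species balance: V dC/dt = Q C_in − Q C − k V C.
dC/dt = (Q/V) C_in − (Q/V + k) C; effective rate a = Q/V + k = 0.077077 + 0.0340 = 0.11108 s⁻¹.
C_ss = Q C_in/(Q + kV) = 1.6515 mol/L; C(t) = C_ss + (C₀ − C_ss) e^(−a t).
C(10.9) = 1.6515 + (0.79851)·e^(−0.11108·10.9) = 1.6515 + (0.79851)·0.29798 = 1.8894 mol/L.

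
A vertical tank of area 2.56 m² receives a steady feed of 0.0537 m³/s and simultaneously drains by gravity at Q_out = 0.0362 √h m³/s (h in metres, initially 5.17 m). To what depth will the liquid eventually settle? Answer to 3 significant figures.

Level balance: A dh/dt = 0.0537 − 0.0362 √h. Setting dh/dt = 0:
Q_in = 0.0362 √h_ss ⇒ √h_ss = 0.0537/0.0362 = 1.4834.
h_ss = 1.4834² = 2.2006 m. (Since h₀ = 5.17 m > h_ss, the level will fall toward this value.)

2.20 m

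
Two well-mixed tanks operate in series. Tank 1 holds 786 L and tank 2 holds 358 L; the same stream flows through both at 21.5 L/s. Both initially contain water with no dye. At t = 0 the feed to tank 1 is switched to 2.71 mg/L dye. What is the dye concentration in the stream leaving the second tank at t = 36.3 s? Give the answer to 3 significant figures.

1.12 mg/L

Species balance on tank i: dCᵢ/dt = (Cᵢ₋₁ − Cᵢ)/τᵢ with τᵢ = Vᵢ/Q.
τ₁ = 786/21.5 = 36.558 s; τ₂ = 358/21.5 = 16.651 s.
Solving the cascade with C₁(0)=C₂(0)=0 gives C₂(t) = C_in[1 − (τ₁ e^(−t/τ₁) − τ₂ e^(−t/τ₂))/(τ₁ − τ₂)].
At t = 36.3: e^(−t/τ₁) = 0.37049, e^(−t/τ₂) = 0.11304.
C₂ = 2.71·[1 − (36.558·0.37049 − 16.651·0.11304)/(19.907)] = 2.71·0.41417 = 1.1224 mg/L.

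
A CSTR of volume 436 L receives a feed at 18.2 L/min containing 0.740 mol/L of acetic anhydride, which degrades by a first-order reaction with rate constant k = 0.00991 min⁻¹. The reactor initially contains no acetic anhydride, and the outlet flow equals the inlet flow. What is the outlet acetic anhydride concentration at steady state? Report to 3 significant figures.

0.598 mol/L

Accumulation = in − out − consumed: V dC/dt = Q C_in − Q C − k V C.
Steady state (dC/dt = 0): C_ss = Q C_in/(Q + kV) = C_in/(1 + kV/Q).
C_ss = 18.2·0.740/(18.2 + 0.00991·436) = 13.468/22.521 = 0.59803 mol/L.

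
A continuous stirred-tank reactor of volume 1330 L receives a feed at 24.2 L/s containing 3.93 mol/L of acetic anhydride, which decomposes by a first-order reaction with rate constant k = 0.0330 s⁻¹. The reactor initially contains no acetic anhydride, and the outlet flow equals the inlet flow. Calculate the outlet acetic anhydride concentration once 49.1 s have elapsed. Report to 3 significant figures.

1.28 mol/L

Accumulation = in − out − consumed: V dC/dt = Q C_in − Q C − k V C.
dC/dt = (Q/V) C_in − (Q/V + k) C; effective rate a = Q/V + k = 0.018195 + 0.0330 = 0.051195 s⁻¹.
C_ss = Q C_in/(Q + kV) = 1.3968 mol/L; C(t) = C_ss + (C₀ − C_ss) e^(−a t).
C(49.1) = 1.3968 + (-1.3968)·e^(−0.051195·49.1) = 1.3968 + (-1.3968)·0.080968 = 1.2837 mol/L.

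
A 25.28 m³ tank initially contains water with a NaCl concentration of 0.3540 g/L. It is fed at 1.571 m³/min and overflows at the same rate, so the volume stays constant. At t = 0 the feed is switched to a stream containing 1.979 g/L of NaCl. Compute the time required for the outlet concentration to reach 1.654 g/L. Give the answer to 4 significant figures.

25.90 min

Species balance: V dC/dt = Q(C_in − C) ⇒ τ = V/Q = 16.0917 min.
C(t) = C_in + (C₀ − C_in) e^(−t/τ). Set C = 1.654 and solve for t:
e^(−t/τ) = (C − C_in)/(C₀ − C_in) = (1.654 − 1.979)/(0.3540 − 1.979) = 0.200000
t = −τ ln(…) = 16.0917 × 1.60944 = 25.8985 min.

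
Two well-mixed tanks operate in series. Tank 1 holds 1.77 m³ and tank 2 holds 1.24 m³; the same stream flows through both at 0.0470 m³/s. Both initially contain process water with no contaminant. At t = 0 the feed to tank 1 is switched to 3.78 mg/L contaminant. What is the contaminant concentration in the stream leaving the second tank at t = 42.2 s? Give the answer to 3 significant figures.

1.45 mg/L

Species balance on tank i: dCᵢ/dt = (Cᵢ₋₁ − Cᵢ)/τᵢ with τᵢ = Vᵢ/Q.
τ₁ = 1.77/0.0470 = 37.660 s; τ₂ = 1.24/0.0470 = 26.383 s.
Solving the cascade with C₁(0)=C₂(0)=0 gives C₂(t) = C_in[1 − (τ₁ e^(−t/τ₁) − τ₂ e^(−t/τ₂))/(τ₁ − τ₂)].
At t = 42.2: e^(−t/τ₁) = 0.32610, e^(−t/τ₂) = 0.20199.
C₂ = 3.78·[1 − (37.660·0.32610 − 26.383·0.20199)/(11.277)] = 3.78·0.38355 = 1.4498 mg/L.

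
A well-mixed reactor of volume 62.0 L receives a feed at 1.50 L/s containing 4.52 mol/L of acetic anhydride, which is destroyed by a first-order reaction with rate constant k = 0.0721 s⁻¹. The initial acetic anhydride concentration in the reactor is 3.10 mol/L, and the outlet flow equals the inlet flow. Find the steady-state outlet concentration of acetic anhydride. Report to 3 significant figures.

V dC/dt = Q(C_in − C) − k V C.
Steady state (dC/dt = 0): C_ss = Q C_in/(Q + kV) = C_in/(1 + kV/Q).
C_ss = 1.50·4.52/(1.50 + 0.0721·62.0) = 6.7800/5.9702 = 1.1356 mol/L.

1.14 mol/L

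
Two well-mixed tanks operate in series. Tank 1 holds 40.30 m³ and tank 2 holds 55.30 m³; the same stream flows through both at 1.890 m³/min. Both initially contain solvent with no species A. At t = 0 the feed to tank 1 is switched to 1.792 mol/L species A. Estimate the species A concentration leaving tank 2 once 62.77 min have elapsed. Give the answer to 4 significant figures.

Species balance on tank i: dCᵢ/dt = (Cᵢ₋₁ − Cᵢ)/τᵢ with τᵢ = Vᵢ/Q.
τ₁ = 40.30/1.890 = 21.3228 min; τ₂ = 55.30/1.890 = 29.2593 min.
Solving the cascade with C₁(0)=C₂(0)=0 gives C₂(t) = C_in[1 − (τ₁ e^(−t/τ₁) − τ₂ e^(−t/τ₂))/(τ₁ − τ₂)].
At t = 62.77: e^(−t/τ₁) = 0.0526650, e^(−t/τ₂) = 0.117032.
C₂ = 1.792·[1 − (21.3228·0.0526650 − 29.2593·0.117032)/(-7.93651)] = 1.792·0.710034 = 1.27238 mol/L.

1.272 mol/L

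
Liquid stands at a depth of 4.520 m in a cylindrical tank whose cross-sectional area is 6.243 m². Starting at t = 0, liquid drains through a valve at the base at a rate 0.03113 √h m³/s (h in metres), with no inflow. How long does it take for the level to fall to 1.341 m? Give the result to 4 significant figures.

388.3 s

Accumulation of liquid (constant cross-section A): A dh/dt = −0.03113 √h.
This is separable: 2 d(√h)/dt = −0.03113/A, so √h = √h₀ − (0.03113/(2A)) t.
t = 2A(√h₀ − √h)/0.03113 = 2·6.243·(√4.520 − √1.341)/0.03113
  = 12.4860 × (2.12603 − 1.15802) / 0.03113 = 388.263 s.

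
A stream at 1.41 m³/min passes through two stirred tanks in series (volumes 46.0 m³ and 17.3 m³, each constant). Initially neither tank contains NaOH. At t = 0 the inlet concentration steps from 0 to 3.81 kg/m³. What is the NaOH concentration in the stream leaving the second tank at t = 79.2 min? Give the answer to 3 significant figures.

Time constants: τᵢ = Vᵢ/Q for each well-mixed tank.
τ₁ = 46.0/1.41 = 32.624 min; τ₂ = 17.3/1.41 = 12.270 min.
Solving the cascade with C₁(0)=C₂(0)=0 gives C₂(t) = C_in[1 − (τ₁ e^(−t/τ₁) − τ₂ e^(−t/τ₂))/(τ₁ − τ₂)].
At t = 79.2: e^(−t/τ₁) = 0.088244, e^(−t/τ₂) = 0.0015726.
C₂ = 3.81·[1 − (32.624·0.088244 − 12.270·0.0015726)/(20.355)] = 3.81·0.85951 = 3.2747 kg/m³.

3.27 kg/m³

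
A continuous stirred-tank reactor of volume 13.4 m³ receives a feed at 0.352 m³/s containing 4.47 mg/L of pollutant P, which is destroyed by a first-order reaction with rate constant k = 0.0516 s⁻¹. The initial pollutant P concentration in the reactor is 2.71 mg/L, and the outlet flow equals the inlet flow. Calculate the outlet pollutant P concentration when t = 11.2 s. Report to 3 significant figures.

V dC/dt = Q(C_in − C) − k V C.
dC/dt = (Q/V) C_in − (Q/V + k) C; effective rate a = Q/V + k = 0.026269 + 0.0516 = 0.077869 s⁻¹.
C_ss = Q C_in/(Q + kV) = 1.5079 mg/L; C(t) = C_ss + (C₀ − C_ss) e^(−a t).
C(11.2) = 1.5079 + (1.2021)·e^(−0.077869·11.2) = 1.5079 + (1.2021)·0.41806 = 2.0105 mg/L.

2.01 mg/L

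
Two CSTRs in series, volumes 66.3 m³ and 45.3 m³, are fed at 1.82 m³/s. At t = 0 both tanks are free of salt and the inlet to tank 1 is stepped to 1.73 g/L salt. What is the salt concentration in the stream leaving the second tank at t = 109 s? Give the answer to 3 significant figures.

1.50 g/L

Each tank obeys Vᵢ dCᵢ/dt = Q(Cᵢ₋₁ − Cᵢ), so τᵢ = Vᵢ/Q.
τ₁ = 66.3/1.82 = 36.429 s; τ₂ = 45.3/1.82 = 24.890 s.
Solving the cascade with C₁(0)=C₂(0)=0 gives C₂(t) = C_in[1 − (τ₁ e^(−t/τ₁) − τ₂ e^(−t/τ₂))/(τ₁ − τ₂)].
At t = 109: e^(−t/τ₁) = 0.050179, e^(−t/τ₂) = 0.012535.
C₂ = 1.73·[1 − (36.429·0.050179 − 24.890·0.012535)/(11.538)] = 1.73·0.86862 = 1.5027 g/L.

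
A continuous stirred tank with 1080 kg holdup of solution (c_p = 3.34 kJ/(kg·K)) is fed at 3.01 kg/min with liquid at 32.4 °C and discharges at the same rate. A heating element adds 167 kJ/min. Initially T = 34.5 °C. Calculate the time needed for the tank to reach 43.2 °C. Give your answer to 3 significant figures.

328 min

Energy balance: M c_p dT/dt = ṁ c_p (T_in − T) + 167.
τ = M/ṁ = 358.80 min; T_ss = T_in + Q̇/(ṁ c_p) = 49.011 °C.
T(t) = T_ss + (T₀ − T_ss) e^(−t/τ). Set T = 43.2:
e^(−t/τ) = (43.2 − 49.011)/(34.5 − 49.011) = 0.40047
t = −358.80 · ln(0.40047) = 328.35 min.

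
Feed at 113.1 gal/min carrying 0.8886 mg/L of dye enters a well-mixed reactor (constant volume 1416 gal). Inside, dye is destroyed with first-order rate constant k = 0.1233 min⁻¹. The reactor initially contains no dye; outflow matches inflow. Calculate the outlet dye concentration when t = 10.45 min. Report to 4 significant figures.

Species balance: V dC/dt = Q C_in − Q C − k V C.
This is linear with rate a = Q/V + k = 0.203173 min⁻¹.
C_ss = Q C_in/(Q + kV) = 0.349333 mg/L; C(t) = C_ss + (C₀ − C_ss) e^(−a t).
C(10.45) = 0.349333 + (-0.349333)·e^(−0.203173·10.45) = 0.349333 + (-0.349333)·0.119653 = 0.307534 mg/L.

0.3075 mg/L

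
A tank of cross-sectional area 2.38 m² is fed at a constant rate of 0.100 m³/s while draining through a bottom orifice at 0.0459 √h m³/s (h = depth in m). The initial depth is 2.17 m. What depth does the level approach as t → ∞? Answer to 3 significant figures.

4.75 m

Accumulation of liquid (constant cross-section A): A dh/dt = Q_in − 0.0459 √h. At steady state dh/dt = 0:
Q_in = 0.0459 √h_ss ⇒ √h_ss = 0.100/0.0459 = 2.1786.
h_ss = 2.1786² = 4.7465 m. (Since h₀ = 2.17 m < h_ss, the level will rise toward this value.)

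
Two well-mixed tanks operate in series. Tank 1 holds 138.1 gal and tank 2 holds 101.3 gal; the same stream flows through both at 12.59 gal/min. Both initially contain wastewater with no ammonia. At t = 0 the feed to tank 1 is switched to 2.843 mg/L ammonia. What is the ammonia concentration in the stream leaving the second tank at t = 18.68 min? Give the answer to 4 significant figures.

Each tank obeys Vᵢ dCᵢ/dt = Q(Cᵢ₋₁ − Cᵢ), so τᵢ = Vᵢ/Q.
τ₁ = 138.1/12.59 = 10.9690 min; τ₂ = 101.3/12.59 = 8.04607 min.
Solving the cascade with C₁(0)=C₂(0)=0 gives C₂(t) = C_in[1 − (τ₁ e^(−t/τ₁) − τ₂ e^(−t/τ₂))/(τ₁ − τ₂)].
At t = 18.68: e^(−t/τ₁) = 0.182140, e^(−t/τ₂) = 0.0981135.
C₂ = 2.843·[1 − (10.9690·0.182140 − 8.04607·0.0981135)/(2.92295)] = 2.843·0.586557 = 1.66758 mg/L.

1.668 mg/L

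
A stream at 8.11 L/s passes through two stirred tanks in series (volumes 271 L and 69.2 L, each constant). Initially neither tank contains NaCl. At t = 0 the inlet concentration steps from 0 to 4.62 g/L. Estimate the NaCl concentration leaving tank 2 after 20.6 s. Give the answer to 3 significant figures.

Species balance on tank i: dCᵢ/dt = (Cᵢ₋₁ − Cᵢ)/τᵢ with τᵢ = Vᵢ/Q.
τ₁ = 271/8.11 = 33.416 s; τ₂ = 69.2/8.11 = 8.5327 s.
Tank 1: C₁ = C_in(1 − e^(−t/τ₁)). Tank 2 (τ₁ ≠ τ₂): C₂ = C_in[1 − (τ₁ e^(−t/τ₁) − τ₂ e^(−t/τ₂))/(τ₁ − τ₂)].
At t = 20.6: e^(−t/τ₁) = 0.53984, e^(−t/τ₂) = 0.089435.
C₂ = 4.62·[1 − (33.416·0.53984 − 8.5327·0.089435)/(24.883)] = 4.62·0.30571 = 1.4124 g/L.

1.41 g/L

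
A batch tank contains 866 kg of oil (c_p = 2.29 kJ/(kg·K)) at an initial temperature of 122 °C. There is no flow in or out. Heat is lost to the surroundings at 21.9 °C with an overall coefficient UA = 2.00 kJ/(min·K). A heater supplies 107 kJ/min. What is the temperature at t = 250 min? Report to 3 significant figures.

M c_p dT/dt = −UA(T − T_amb) + Q̇.
dT/dt = (T_ss − T)/τ with T_ss = T_amb + Q̇/UA = 21.9 + 107/2.00 = 75.400 °C, τ = M c_p/UA = 866·2.29/2.00 = 991.57 min.
T approaches T_ss exponentially: T(t) = T_ss + (T₀ − T_ss) e^(−t/τ).
T(250) = 75.400 + (46.600)·0.77715 = 111.62 °C.

112 °C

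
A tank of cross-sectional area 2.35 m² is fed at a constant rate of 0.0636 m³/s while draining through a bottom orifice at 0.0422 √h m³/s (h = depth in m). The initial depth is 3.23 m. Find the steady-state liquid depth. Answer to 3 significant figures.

2.27 m

A dh/dt = Q_in − 0.0422 √h. Steady state requires inflow = outflow:
Q_in = 0.0422 √h_ss ⇒ √h_ss = 0.0636/0.0422 = 1.5071.
h_ss = 1.5071² = 2.2714 m. (Since h₀ = 3.23 m > h_ss, the level will fall toward this value.)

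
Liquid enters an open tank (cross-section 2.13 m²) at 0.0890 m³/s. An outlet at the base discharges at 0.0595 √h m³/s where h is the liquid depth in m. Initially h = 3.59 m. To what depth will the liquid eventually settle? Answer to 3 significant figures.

2.24 m

Level balance: A dh/dt = 0.0890 − 0.0595 √h. Setting dh/dt = 0:
Q_in = 0.0595 √h_ss ⇒ √h_ss = 0.0890/0.0595 = 1.4958.
h_ss = 1.4958² = 2.2374 m. (Since h₀ = 3.59 m > h_ss, the level will fall toward this value.)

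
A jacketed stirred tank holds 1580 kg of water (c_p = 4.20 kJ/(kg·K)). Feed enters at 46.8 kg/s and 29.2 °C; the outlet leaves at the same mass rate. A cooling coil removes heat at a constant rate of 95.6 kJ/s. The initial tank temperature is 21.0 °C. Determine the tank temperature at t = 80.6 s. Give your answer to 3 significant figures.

28.0 °C

First-law balance (no shaft work): M c_p dT/dt = ṁ c_p (T_in − T) − 95.6.
Rearrange: dT/dt = (T_ss − T)/τ with τ = M/ṁ = 33.761 s and T_ss = T_in − Q̇/(ṁ c_p) = 28.714 °C.
Integrating: T(t) = T_ss + (T₀ − T_ss) e^(−t/τ).
T(80.6) = 28.714 + (-7.7136)·e^(−80.6/33.761) = 28.714 + (-7.7136)·0.091869 = 28.005 °C.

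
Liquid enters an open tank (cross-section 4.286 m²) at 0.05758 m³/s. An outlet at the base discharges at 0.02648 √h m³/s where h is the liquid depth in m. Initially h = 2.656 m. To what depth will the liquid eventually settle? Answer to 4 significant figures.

Volume balance on the tank: A dh/dt = Q_in − 0.02648 √h. At steady state dh/dt = 0:
Q_in = 0.02648 √h_ss ⇒ √h_ss = 0.05758/0.02648 = 2.17447.
h_ss = 2.17447² = 4.72833 m. (Since h₀ = 2.656 m < h_ss, the level will rise toward this value.)

4.728 m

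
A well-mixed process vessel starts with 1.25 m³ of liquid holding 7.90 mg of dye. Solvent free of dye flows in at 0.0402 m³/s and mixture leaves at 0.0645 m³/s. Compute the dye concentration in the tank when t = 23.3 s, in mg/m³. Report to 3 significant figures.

2.33 mg/m³

Total volume: dV/dt = Q_in − Q_out = -0.024300 m³/s, so V(t) = 1.25 − 0.024300 t and V(23.3) = 0.68381 m³.
Solute balance: dm/dt = 0 − Q_out C = −Q_out m/V(t).
Separate: dm/m = −Q_out dt/V(t) ⇒ ln(m/m₀) = −(Q_out/(Q_in−Q_out)) ln(V/V₀).
m = m₀ (V₀/V)^(Q_out/(Q_in−Q_out)) = 7.90 × (1.25/0.68381)^(-2.6543) = 1.5932 mg.
C = m/V = 1.5932/0.68381 = 2.3298 mg/m³.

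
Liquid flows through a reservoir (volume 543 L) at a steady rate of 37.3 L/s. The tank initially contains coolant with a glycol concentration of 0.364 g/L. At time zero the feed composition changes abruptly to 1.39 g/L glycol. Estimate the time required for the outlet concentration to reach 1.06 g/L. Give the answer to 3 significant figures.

Accumulation = in − out for the solute gives V dC/dt = Q(C_in − C), so τ = V/Q = 14.558 s.
C(t) = C_in + (C₀ − C_in) e^(−t/τ). Set C = 1.06 and solve for t:
e^(−t/τ) = (C − C_in)/(C₀ − C_in) = (1.06 − 1.39)/(0.364 − 1.39) = 0.32164
t = −τ ln(…) = 14.558 × 1.1343 = 16.513 s.

16.5 s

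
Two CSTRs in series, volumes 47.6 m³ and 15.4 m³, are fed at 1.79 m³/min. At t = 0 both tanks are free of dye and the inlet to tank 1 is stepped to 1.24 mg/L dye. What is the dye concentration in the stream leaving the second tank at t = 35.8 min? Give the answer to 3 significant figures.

0.772 mg/L

Each tank obeys Vᵢ dCᵢ/dt = Q(Cᵢ₋₁ − Cᵢ), so τᵢ = Vᵢ/Q.
τ₁ = 47.6/1.79 = 26.592 min; τ₂ = 15.4/1.79 = 8.6034 min.
Tank 1: C₁ = C_in(1 − e^(−t/τ₁)). Tank 2 (τ₁ ≠ τ₂): C₂ = C_in[1 − (τ₁ e^(−t/τ₁) − τ₂ e^(−t/τ₂))/(τ₁ − τ₂)].
At t = 35.8: e^(−t/τ₁) = 0.26021, e^(−t/τ₂) = 0.015589.
C₂ = 1.24·[1 − (26.592·0.26021 − 8.6034·0.015589)/(17.989)] = 1.24·0.62280 = 0.77227 mg/L.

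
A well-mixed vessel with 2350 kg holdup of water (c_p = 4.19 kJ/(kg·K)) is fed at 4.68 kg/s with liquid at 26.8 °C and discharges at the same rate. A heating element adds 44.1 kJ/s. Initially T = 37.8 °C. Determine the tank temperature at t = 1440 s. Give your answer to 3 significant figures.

29.5 °C

M c_p dT/dt = ṁ c_p (T_in − T) + Q̇.
τ = M/ṁ = 502.14 s; T_ss = T_in + Q̇/(ṁ c_p) = 26.8 + 44.1/(4.68·4.19) = 29.049 °C.
Solution: T(t) = T_ss + (T₀ − T_ss) e^(−t/τ).
T(1440) = 29.049 + (8.7511)·e^(−1440/502.14) = 29.049 + (8.7511)·0.056827 = 29.546 °C.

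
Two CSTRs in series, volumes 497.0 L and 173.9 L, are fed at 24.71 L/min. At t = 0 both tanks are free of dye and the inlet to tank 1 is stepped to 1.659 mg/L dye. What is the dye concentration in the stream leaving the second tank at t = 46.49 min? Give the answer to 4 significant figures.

Species balance on tank i: dCᵢ/dt = (Cᵢ₋₁ − Cᵢ)/τᵢ with τᵢ = Vᵢ/Q.
τ₁ = 497.0/24.71 = 20.1133 min; τ₂ = 173.9/24.71 = 7.03764 min.
Tank 1: C₁ = C_in(1 − e^(−t/τ₁)). Tank 2 (τ₁ ≠ τ₂): C₂ = C_in[1 − (τ₁ e^(−t/τ₁) − τ₂ e^(−t/τ₂))/(τ₁ − τ₂)].
At t = 46.49: e^(−t/τ₁) = 0.0991220, e^(−t/τ₂) = 0.00135235.
C₂ = 1.659·[1 − (20.1133·0.0991220 − 7.03764·0.00135235)/(13.0757)] = 1.659·0.848256 = 1.40726 mg/L.

1.407 mg/L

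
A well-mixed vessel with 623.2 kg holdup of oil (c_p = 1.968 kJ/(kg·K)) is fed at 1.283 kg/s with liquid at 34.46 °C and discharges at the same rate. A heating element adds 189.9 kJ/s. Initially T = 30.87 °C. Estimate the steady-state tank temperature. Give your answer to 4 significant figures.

109.7 °C

M c_p dT/dt = ṁ c_p (T_in − T) + Q̇.
At steady state dT/dt = 0 ⇒ T_ss = T_in + Q̇/(ṁ c_p) = 34.46 + 189.9/(1.283·1.968) = 109.670 °C.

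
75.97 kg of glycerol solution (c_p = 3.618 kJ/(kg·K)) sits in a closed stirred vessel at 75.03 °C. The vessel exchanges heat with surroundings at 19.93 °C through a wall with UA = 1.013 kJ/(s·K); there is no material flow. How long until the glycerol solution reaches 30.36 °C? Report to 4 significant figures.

451.6 s

M c_p dT/dt = −UA(T − T_amb).
τ = M c_p/UA = 271.332 s; T_ss = T_amb = 19.9300 °C.
T(t) = T_ss + (T₀ − T_ss)e^(−t/τ); set T = 30.36:
t = −τ ln[(T − T_ss)/(T₀ − T_ss)] = −271.332 · ln(0.189292) = 451.622 s.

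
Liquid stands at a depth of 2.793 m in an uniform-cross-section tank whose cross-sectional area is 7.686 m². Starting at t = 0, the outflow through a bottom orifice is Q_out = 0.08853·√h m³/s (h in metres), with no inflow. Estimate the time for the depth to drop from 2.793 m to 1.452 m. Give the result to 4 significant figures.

80.96 s

A dh/dt = −Q_out = −0.08853 √h.
∫ h^(−1/2) dh = −(0.08853/A) ∫ dt, giving 2√h = 2√h₀ − (0.08853/A) t.
t = 2A(√h₀ − √h)/0.08853 = 2·7.686·(√2.793 − √1.452)/0.08853
  = 15.3720 × (1.67123 − 1.20499) / 0.08853 = 80.9556 s.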